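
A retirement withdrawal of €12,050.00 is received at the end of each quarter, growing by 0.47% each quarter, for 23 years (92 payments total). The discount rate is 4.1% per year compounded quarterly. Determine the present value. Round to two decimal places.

€863,230.53

Periodic rate r = 0.041/4 per quarter; n is counted in quarters.
Growing ordinary annuity: PV = PMT₁ × [1 − ((1+g)/(1+r))^n] / (r − g) = 12,050 × [1 − ((1+0.0047)/(1+r))^92] / (r − 0.0047) = €863,230.53.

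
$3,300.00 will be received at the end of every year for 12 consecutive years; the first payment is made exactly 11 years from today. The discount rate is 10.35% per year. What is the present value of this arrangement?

$8,255.88

Ordinary annuity of 12 payments, first payment at period 11.
Periodic rate r = 0.1035 per year.
The ordinary-annuity PV formula values the stream one period before the first payment (period 10); discount that back 10 periods:
PV₀ = 3,300 × [1 − (1+r)^−12] / r × (1+r)^−10 = $8,255.88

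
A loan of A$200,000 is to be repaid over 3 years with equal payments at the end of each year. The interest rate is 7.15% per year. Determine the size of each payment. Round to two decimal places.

Level ordinary annuity; solve PV = PMT × [(1 − (1+r)^−n)/r] for PMT.
Periodic rate r = 0.0715 per year.
With n = 3: PMT = 200,000 / ([(1 − (1+r)^−n)/r]) = A$76,419.28

A$76,419.28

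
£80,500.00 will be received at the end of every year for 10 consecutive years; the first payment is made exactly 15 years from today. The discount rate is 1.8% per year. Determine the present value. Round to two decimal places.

£569,225.32

Ordinary annuity of 10 payments, first payment at period 15.
Periodic rate r = 0.018 per year.
The ordinary-annuity PV formula values the stream one period before the first payment (period 14); discount that back 14 periods:
PV₀ = 80,500 × [1 − (1+r)^−10] / r × (1+r)^−14 = £569,225.32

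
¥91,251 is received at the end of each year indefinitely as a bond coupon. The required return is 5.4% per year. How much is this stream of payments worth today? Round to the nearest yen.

¥1,689,833

Periodic rate r = 0.054 per year.
Level perpetuity: PV = PMT / r = 91,251 / (0.054) = ¥1,689,833.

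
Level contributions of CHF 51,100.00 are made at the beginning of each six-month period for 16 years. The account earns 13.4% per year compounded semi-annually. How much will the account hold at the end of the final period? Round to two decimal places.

This is an annuity due: 32 deposits of CHF 51,100.00 at the beginning of each six-month period.
Periodic rate r = 0.134/2 per half-year; n is counted in half-years.
FV = PMT × [((1+r)^n − 1)/r] × (1+r) = 51,100 × [(1+r)^32 − 1] / r × (1+r) = CHF 5,669,152.48

CHF 5,669,152.48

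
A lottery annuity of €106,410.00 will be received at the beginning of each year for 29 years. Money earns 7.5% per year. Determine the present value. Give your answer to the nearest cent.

€1,337,933.11

This is an annuity due: 29 payments of €106,410.00 at the beginning of each year.
Periodic rate r = 0.075 per year.
PV = PMT × [(1 − (1+r)^−n)/r] × (1+r) = 106,410 × [1 − (1+r)^−29] / r × (1+r) = €1,337,933.11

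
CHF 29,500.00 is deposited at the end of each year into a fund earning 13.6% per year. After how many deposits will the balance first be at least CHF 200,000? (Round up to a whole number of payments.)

Periodic rate r = 0.136 per year.
Ordinary annuity FV: 200,000 = 29,500 × [((1+r)^n − 1)/r].
(1+r)^n = 1 + 200,000 × r / 29,500, so n = ln(1 + 200,000·r/29,500) / ln(1+r) = 5.12.
Round up to a whole number of payments: n = 6.

6 payments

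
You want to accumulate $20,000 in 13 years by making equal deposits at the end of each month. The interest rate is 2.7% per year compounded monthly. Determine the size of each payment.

$107.16

Level ordinary annuity; solve FV = PMT × [((1+r)^n − 1)/r] for PMT.
Periodic rate r = 0.027/12 per month; n is counted in months.
With n = 156: PMT = 20,000 / ([((1+r)^n − 1)/r]) = $107.16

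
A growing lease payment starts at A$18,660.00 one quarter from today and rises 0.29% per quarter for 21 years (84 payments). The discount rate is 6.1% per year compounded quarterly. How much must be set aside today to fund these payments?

A$970,483.23

Periodic rate r = 0.061/4 per quarter; n is counted in quarters.
Growing ordinary annuity: PV = PMT₁ × [1 − ((1+g)/(1+r))^n] / (r − g) = 18,660 × [1 − ((1+0.0029)/(1+r))^84] / (r − 0.0029) = A$970,483.23.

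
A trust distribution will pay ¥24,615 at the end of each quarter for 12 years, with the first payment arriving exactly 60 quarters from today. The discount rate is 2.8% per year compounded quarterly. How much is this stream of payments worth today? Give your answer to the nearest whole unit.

Ordinary annuity of 48 payments, first payment at period 60.
Periodic rate r = 0.028/4 per quarter; n is counted in quarters.
The ordinary-annuity PV formula values the stream one period before the first payment (period 59); discount that back 59 periods:
PV₀ = 24,615 × [1 − (1+r)^−48] / r × (1+r)^−59 = ¥662,989

¥662,989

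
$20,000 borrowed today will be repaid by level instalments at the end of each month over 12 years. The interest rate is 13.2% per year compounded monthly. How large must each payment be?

$277.40

Level ordinary annuity; solve PV = PMT × [(1 − (1+r)^−n)/r] for PMT.
Periodic rate r = 0.132/12 per month; n is counted in months.
With n = 144: PMT = 20,000 / ([(1 − (1+r)^−n)/r]) = $277.40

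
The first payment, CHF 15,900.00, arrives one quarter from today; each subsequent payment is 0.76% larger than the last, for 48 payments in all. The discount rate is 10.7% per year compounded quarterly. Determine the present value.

Periodic rate r = 0.107/4 per quarter; n is counted in quarters.
Growing ordinary annuity: PV = PMT₁ × [1 − ((1+g)/(1+r))^n] / (r − g) = 15,900 × [1 − ((1+0.0076)/(1+r))^48] / (r − 0.0076) = CHF 493,966.34.

CHF 493,966.34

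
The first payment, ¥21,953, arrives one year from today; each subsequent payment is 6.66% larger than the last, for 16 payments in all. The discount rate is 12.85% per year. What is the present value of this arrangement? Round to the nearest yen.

Periodic rate r = 0.1285 per year.
Growing ordinary annuity: PV = PMT₁ × [1 − ((1+g)/(1+r))^n] / (r − g) = 21,953 × [1 − ((1+0.0666)/(1+r))^16] / (r − 0.0666) = ¥210,838.

¥210,838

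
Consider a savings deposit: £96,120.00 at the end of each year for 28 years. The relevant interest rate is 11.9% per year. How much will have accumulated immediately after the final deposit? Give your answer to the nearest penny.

£18,007,485.56

This is an ordinary annuity: 28 deposits of £96,120.00 at the end of each year.
Periodic rate r = 0.119 per year.
FV = PMT × [((1+r)^n − 1)/r] = 96,120 × [(1+r)^28 − 1] / r = £18,007,485.56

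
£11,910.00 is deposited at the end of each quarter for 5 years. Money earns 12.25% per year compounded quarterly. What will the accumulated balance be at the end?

This is an ordinary annuity: 20 deposits of £11,910.00 at the end of each quarter.
Periodic rate r = 0.1225/4 per quarter; n is counted in quarters.
FV = PMT × [((1+r)^n − 1)/r] = 11,910 × [(1+r)^20 − 1] / r = £322,068.52

£322,068.52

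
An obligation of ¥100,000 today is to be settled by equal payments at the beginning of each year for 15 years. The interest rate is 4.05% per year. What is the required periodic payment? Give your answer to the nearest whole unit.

Level annuity due; solve PV = PMT × [(1 − (1+r)^−n)/r] × (1+r) for PMT.
Periodic rate r = 0.0405 per year.
With n = 15: PMT = 100,000 / ([(1 − (1+r)^−n)/r] × (1+r)) = ¥8,674

¥8,674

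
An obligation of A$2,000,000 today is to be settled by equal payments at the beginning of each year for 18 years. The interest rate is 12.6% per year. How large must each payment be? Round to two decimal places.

Level annuity due; solve PV = PMT × [(1 − (1+r)^−n)/r] × (1+r) for PMT.
Periodic rate r = 0.126 per year.
With n = 18: PMT = 2,000,000 / ([(1 − (1+r)^−n)/r] × (1+r)) = A$253,776.10

A$253,776.10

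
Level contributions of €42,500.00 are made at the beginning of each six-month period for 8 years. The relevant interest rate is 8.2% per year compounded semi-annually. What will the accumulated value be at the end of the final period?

This is an annuity due: 16 deposits of €42,500.00 at the beginning of each six-month period.
Periodic rate r = 0.082/2 per half-year; n is counted in half-years.
FV = PMT × [((1+r)^n − 1)/r] × (1+r) = 42,500 × [(1+r)^16 − 1] / r × (1+r) = €973,340.48

€973,340.48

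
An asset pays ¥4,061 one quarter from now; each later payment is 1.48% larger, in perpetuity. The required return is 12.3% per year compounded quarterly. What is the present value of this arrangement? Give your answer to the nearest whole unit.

Periodic rate r = 0.123/4 per quarter.
Growing perpetuity (Gordon): PV = PMT₁ / (r − g) = 4,061 / (r − 0.0148) = ¥254,608.

¥254,608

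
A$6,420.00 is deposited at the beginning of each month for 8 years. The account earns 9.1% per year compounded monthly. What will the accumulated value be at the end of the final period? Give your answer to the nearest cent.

This is an annuity due: 96 deposits of A$6,420.00 at the beginning of each month.
Periodic rate r = 0.091/12 per month; n is counted in months.
FV = PMT × [((1+r)^n − 1)/r] × (1+r) = 6,420 × [(1+r)^96 − 1] / r × (1+r) = A$908,676.51

A$908,676.51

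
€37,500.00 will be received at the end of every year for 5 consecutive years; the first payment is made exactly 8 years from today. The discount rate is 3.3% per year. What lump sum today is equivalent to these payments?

Ordinary annuity of 5 payments, first payment at period 8.
Periodic rate r = 0.033 per year.
The ordinary-annuity PV formula values the stream one period before the first payment (period 7); discount that back 7 periods:
PV₀ = 37,500 × [1 − (1+r)^−5] / r × (1+r)^−7 = €135,661.23

€135,661.23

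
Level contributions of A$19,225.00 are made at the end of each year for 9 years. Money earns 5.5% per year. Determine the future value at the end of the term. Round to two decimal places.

This is an ordinary annuity: 9 deposits of A$19,225.00 at the end of each year.
Periodic rate r = 0.055 per year.
FV = PMT × [((1+r)^n − 1)/r] = 19,225 × [(1+r)^9 − 1] / r = A$216,401.59

A$216,401.59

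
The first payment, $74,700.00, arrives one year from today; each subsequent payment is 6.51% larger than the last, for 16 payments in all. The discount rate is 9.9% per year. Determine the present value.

$868,777.37

Periodic rate r = 0.099 per year.
Growing ordinary annuity: PV = PMT₁ × [1 − ((1+g)/(1+r))^n] / (r − g) = 74,700 × [1 − ((1+0.0651)/(1+r))^16] / (r − 0.0651) = $868,777.37.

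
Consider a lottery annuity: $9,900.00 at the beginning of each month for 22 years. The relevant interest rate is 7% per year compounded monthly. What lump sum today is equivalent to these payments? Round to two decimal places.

This is an annuity due: 264 payments of $9,900.00 at the beginning of each month.
Periodic rate r = 0.07/12 per month; n is counted in months.
PV = PMT × [(1 − (1+r)^−n)/r] × (1+r) = 9,900 × [1 − (1+r)^−264] / r × (1+r) = $1,339,444.07

$1,339,444.07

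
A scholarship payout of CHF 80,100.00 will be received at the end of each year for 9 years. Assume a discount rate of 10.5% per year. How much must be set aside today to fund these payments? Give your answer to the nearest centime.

CHF 452,270.54

This is an ordinary annuity: 9 payments of CHF 80,100.00 at the end of each year.
Periodic rate r = 0.105 per year.
PV = PMT × [(1 − (1+r)^−n)/r] = 80,100 × [1 − (1+r)^−9] / r = CHF 452,270.54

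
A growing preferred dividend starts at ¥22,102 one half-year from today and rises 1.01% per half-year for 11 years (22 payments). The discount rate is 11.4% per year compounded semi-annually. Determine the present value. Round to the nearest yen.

¥297,628

Periodic rate r = 0.114/2 per half-year; n is counted in half-years.
Growing ordinary annuity: PV = PMT₁ × [1 − ((1+g)/(1+r))^n] / (r − g) = 22,102 × [1 − ((1+0.0101)/(1+r))^22] / (r − 0.0101) = ¥297,628.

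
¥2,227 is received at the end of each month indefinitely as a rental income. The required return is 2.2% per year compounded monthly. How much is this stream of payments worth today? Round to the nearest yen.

¥1,214,727

Periodic rate r = 0.022/12 per month.
Level perpetuity: PV = PMT / r = 2,227 / (0.022/12) = ¥1,214,727.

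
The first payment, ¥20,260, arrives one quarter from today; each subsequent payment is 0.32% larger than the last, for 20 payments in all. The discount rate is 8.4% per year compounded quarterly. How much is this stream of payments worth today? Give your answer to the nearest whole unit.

Periodic rate r = 0.084/4 per quarter; n is counted in quarters.
Growing ordinary annuity: PV = PMT₁ × [1 − ((1+g)/(1+r))^n] / (r − g) = 20,260 × [1 − ((1+0.0032)/(1+r))^20] / (r − 0.0032) = ¥337,529.

¥337,529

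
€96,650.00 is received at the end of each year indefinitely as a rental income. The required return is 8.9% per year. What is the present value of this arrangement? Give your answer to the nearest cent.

Periodic rate r = 0.089 per year.
Level perpetuity: PV = PMT / r = 96,650 / (0.089) = €1,085,955.06.

€1,085,955.06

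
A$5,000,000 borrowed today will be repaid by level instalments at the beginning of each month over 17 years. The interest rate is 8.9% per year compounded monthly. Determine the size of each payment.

Level annuity due; solve PV = PMT × [(1 − (1+r)^−n)/r] × (1+r) for PMT.
Periodic rate r = 0.089/12 per month; n is counted in months.
With n = 204: PMT = 5,000,000 / ([(1 − (1+r)^−n)/r] × (1+r)) = A$47,282.52

A$47,282.52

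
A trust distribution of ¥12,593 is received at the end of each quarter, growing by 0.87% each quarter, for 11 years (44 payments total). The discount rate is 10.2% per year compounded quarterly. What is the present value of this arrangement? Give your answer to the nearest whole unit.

Periodic rate r = 0.102/4 per quarter; n is counted in quarters.
Growing ordinary annuity: PV = PMT₁ × [1 − ((1+g)/(1+r))^n] / (r − g) = 12,593 × [1 − ((1+0.0087)/(1+r))^44] / (r − 0.0087) = ¥387,191.

¥387,191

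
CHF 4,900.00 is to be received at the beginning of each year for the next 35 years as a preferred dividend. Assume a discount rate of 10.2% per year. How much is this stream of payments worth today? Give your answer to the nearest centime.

CHF 51,171.46

This is an annuity due: 35 payments of CHF 4,900.00 at the beginning of each year.
Periodic rate r = 0.102 per year.
PV = PMT × [(1 − (1+r)^−n)/r] × (1+r) = 4,900 × [1 − (1+r)^−35] / r × (1+r) = CHF 51,171.46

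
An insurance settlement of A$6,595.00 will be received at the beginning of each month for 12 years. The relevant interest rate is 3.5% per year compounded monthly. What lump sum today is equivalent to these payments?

A$776,816.77

This is an annuity due: 144 payments of A$6,595.00 at the beginning of each month.
Periodic rate r = 0.035/12 per month; n is counted in months.
PV = PMT × [(1 − (1+r)^−n)/r] × (1+r) = 6,595 × [1 − (1+r)^−144] / r × (1+r) = A$776,816.77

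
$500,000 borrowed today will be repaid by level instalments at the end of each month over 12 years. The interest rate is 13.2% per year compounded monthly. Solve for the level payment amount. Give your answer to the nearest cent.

$6,935.12

Level ordinary annuity; solve PV = PMT × [(1 − (1+r)^−n)/r] for PMT.
Periodic rate r = 0.132/12 per month; n is counted in months.
With n = 144: PMT = 500,000 / ([(1 − (1+r)^−n)/r]) = $6,935.12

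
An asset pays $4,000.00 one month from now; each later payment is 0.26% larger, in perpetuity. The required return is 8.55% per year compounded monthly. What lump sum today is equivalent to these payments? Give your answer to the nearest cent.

$883,977.90

Periodic rate r = 0.0855/12 per month.
Growing perpetuity (Gordon): PV = PMT₁ / (r − g) = 4,000 / (r − 0.0026) = $883,977.90.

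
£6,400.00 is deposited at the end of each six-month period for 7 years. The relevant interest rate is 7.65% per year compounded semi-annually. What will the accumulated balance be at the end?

This is an ordinary annuity: 14 deposits of £6,400.00 at the end of each six-month period.
Periodic rate r = 0.0765/2 per half-year; n is counted in half-years.
FV = PMT × [((1+r)^n − 1)/r] = 6,400 × [(1+r)^14 − 1] / r = £115,672.74

£115,672.74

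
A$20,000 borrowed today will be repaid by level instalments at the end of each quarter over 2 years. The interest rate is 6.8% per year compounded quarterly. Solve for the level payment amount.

Level ordinary annuity; solve PV = PMT × [(1 − (1+r)^−n)/r] for PMT.
Periodic rate r = 0.068/4 per quarter; n is counted in quarters.
With n = 8: PMT = 20,000 / ([(1 − (1+r)^−n)/r]) = A$2,695.01

A$2,695.01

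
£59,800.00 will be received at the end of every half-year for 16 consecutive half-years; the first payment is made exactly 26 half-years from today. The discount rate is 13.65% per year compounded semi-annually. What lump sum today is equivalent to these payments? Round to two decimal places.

£109,700.34

Ordinary annuity of 16 payments, first payment at period 26.
Periodic rate r = 0.1365/2 per half-year; n is counted in half-years.
The ordinary-annuity PV formula values the stream one period before the first payment (period 25); discount that back 25 periods:
PV₀ = 59,800 × [1 − (1+r)^−16] / r × (1+r)^−25 = £109,700.34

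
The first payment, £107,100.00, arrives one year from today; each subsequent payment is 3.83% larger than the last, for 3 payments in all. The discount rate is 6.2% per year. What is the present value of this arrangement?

£295,840.95

Periodic rate r = 0.062 per year.
Growing ordinary annuity: PV = PMT₁ × [1 − ((1+g)/(1+r))^n] / (r − g) = 107,100 × [1 − ((1+0.0383)/(1+r))^3] / (r − 0.0383) = £295,840.95.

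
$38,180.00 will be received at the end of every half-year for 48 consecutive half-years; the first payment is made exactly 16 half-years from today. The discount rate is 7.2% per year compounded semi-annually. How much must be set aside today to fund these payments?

$509,678.44

Ordinary annuity of 48 payments, first payment at period 16.
Periodic rate r = 0.072/2 per half-year; n is counted in half-years.
The ordinary-annuity PV formula values the stream one period before the first payment (period 15); discount that back 15 periods:
PV₀ = 38,180 × [1 − (1+r)^−48] / r × (1+r)^−15 = $509,678.44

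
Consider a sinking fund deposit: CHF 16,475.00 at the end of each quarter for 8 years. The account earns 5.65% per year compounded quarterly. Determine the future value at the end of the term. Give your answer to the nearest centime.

This is an ordinary annuity: 32 deposits of CHF 16,475.00 at the end of each quarter.
Periodic rate r = 0.0565/4 per quarter; n is counted in quarters.
FV = PMT × [((1+r)^n − 1)/r] = 16,475 × [(1+r)^32 − 1] / r = CHF 660,737.98

CHF 660,737.98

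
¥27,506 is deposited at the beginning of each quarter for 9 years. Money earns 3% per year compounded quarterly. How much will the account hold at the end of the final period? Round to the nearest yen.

This is an annuity due: 36 deposits of ¥27,506 at the beginning of each quarter.
Periodic rate r = 0.03/4 per quarter; n is counted in quarters.
FV = PMT × [((1+r)^n − 1)/r] × (1+r) = 27,506 × [(1+r)^36 − 1] / r × (1+r) = ¥1,140,436

¥1,140,436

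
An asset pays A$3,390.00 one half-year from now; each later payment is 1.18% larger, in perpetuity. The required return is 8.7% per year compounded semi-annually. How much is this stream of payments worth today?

Periodic rate r = 0.087/2 per half-year.
Growing perpetuity (Gordon): PV = PMT₁ / (r − g) = 3,390 / (r − 0.0118) = A$106,940.06.

A$106,940.06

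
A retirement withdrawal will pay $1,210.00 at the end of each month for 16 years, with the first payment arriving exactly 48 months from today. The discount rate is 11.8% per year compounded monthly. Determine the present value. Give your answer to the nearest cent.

$65,818.27

Ordinary annuity of 192 payments, first payment at period 48.
Periodic rate r = 0.118/12 per month; n is counted in months.
The ordinary-annuity PV formula values the stream one period before the first payment (period 47); discount that back 47 periods:
PV₀ = 1,210 × [1 − (1+r)^−192] / r × (1+r)^−47 = $65,818.27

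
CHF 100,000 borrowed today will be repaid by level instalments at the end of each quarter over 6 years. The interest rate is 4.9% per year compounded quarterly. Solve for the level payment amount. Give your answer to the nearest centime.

CHF 4,834.42

Level ordinary annuity; solve PV = PMT × [(1 − (1+r)^−n)/r] for PMT.
Periodic rate r = 0.049/4 per quarter; n is counted in quarters.
With n = 24: PMT = 100,000 / ([(1 − (1+r)^−n)/r]) = CHF 4,834.42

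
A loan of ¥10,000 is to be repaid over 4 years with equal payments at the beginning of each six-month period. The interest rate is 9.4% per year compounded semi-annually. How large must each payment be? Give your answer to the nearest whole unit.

Level annuity due; solve PV = PMT × [(1 − (1+r)^−n)/r] × (1+r) for PMT.
Periodic rate r = 0.094/2 per half-year; n is counted in half-years.
With n = 8: PMT = 10,000 / ([(1 − (1+r)^−n)/r] × (1+r)) = ¥1,460

¥1,460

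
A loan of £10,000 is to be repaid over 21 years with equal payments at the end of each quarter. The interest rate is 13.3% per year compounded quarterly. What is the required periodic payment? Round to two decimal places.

Level ordinary annuity; solve PV = PMT × [(1 − (1+r)^−n)/r] for PMT.
Periodic rate r = 0.133/4 per quarter; n is counted in quarters.
With n = 84: PMT = 10,000 / ([(1 − (1+r)^−n)/r]) = £355.27

£355.27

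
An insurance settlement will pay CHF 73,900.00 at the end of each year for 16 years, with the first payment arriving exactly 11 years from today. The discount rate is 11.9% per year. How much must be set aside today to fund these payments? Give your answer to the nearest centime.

CHF 168,359.91

Ordinary annuity of 16 payments, first payment at period 11.
Periodic rate r = 0.119 per year.
The ordinary-annuity PV formula values the stream one period before the first payment (period 10); discount that back 10 periods:
PV₀ = 73,900 × [1 − (1+r)^−16] / r × (1+r)^−10 = CHF 168,359.91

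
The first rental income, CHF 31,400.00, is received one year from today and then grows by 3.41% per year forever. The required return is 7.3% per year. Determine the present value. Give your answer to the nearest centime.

Periodic rate r = 0.073 per year.
Growing perpetuity (Gordon): PV = PMT₁ / (r − g) = 31,400 / (r − 0.0341) = CHF 807,197.94.

CHF 807,197.94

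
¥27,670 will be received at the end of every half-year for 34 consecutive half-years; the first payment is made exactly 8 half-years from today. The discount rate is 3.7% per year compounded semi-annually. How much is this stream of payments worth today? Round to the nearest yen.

Ordinary annuity of 34 payments, first payment at period 8.
Periodic rate r = 0.037/2 per half-year; n is counted in half-years.
The ordinary-annuity PV formula values the stream one period before the first payment (period 7); discount that back 7 periods:
PV₀ = 27,670 × [1 − (1+r)^−34] / r × (1+r)^−7 = ¥610,159

¥610,159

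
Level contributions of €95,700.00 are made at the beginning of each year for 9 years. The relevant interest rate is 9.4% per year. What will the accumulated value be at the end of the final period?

This is an annuity due: 9 deposits of €95,700.00 at the beginning of each year.
Periodic rate r = 0.094 per year.
FV = PMT × [((1+r)^n − 1)/r] × (1+r) = 95,700 × [(1+r)^9 − 1] / r × (1+r) = €1,386,314.46

€1,386,314.46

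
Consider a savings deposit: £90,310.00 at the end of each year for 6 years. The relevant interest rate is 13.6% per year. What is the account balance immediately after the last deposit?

£763,097.01

This is an ordinary annuity: 6 deposits of £90,310.00 at the end of each year.
Periodic rate r = 0.136 per year.
FV = PMT × [((1+r)^n − 1)/r] = 90,310 × [(1+r)^6 − 1] / r = £763,097.01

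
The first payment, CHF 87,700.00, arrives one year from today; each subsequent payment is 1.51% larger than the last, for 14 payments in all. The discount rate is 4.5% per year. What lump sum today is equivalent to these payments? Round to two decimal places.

CHF 979,563.08

Periodic rate r = 0.045 per year.
Growing ordinary annuity: PV = PMT₁ × [1 − ((1+g)/(1+r))^n] / (r − g) = 87,700 × [1 − ((1+0.0151)/(1+r))^14] / (r − 0.0151) = CHF 979,563.08.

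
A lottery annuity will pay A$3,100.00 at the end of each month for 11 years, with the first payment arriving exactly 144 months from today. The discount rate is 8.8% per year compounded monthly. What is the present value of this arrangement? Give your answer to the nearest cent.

Ordinary annuity of 132 payments, first payment at period 144.
Periodic rate r = 0.088/12 per month; n is counted in months.
The ordinary-annuity PV formula values the stream one period before the first payment (period 143); discount that back 143 periods:
PV₀ = 3,100 × [1 − (1+r)^−132] / r × (1+r)^−143 = A$92,013.61

A$92,013.61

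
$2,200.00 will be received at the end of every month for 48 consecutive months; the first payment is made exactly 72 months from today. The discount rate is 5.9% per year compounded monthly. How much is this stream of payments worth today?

Ordinary annuity of 48 payments, first payment at period 72.
Periodic rate r = 0.059/12 per month; n is counted in months.
The ordinary-annuity PV formula values the stream one period before the first payment (period 71); discount that back 71 periods:
PV₀ = 2,200 × [1 − (1+r)^−48] / r × (1+r)^−71 = $66,259.21

$66,259.21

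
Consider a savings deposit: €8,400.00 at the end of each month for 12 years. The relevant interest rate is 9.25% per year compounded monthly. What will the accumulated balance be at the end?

This is an ordinary annuity: 144 deposits of €8,400.00 at the end of each month.
Periodic rate r = 0.0925/12 per month; n is counted in months.
FV = PMT × [((1+r)^n − 1)/r] = 8,400 × [(1+r)^144 − 1] / r = €2,202,856.83

€2,202,856.83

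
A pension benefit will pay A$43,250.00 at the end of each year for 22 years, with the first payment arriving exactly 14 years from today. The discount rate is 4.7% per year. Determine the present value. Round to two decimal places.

Ordinary annuity of 22 payments, first payment at period 14.
Periodic rate r = 0.047 per year.
The ordinary-annuity PV formula values the stream one period before the first payment (period 13); discount that back 13 periods:
PV₀ = 43,250 × [1 − (1+r)^−22] / r × (1+r)^−13 = A$322,105.03

A$322,105.03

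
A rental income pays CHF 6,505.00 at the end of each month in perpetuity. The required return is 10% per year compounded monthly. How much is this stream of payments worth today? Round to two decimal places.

Periodic rate r = 0.1/12 per month.
Level perpetuity: PV = PMT / r = 6,505 / (0.1/12) = CHF 780,600.00.

CHF 780,600.00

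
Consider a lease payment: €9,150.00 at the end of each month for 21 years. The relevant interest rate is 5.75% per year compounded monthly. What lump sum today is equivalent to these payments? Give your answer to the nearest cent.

€1,337,064.14

This is an ordinary annuity: 252 payments of €9,150.00 at the end of each month.
Periodic rate r = 0.0575/12 per month; n is counted in months.
PV = PMT × [(1 − (1+r)^−n)/r] = 9,150 × [1 − (1+r)^−252] / r = €1,337,064.14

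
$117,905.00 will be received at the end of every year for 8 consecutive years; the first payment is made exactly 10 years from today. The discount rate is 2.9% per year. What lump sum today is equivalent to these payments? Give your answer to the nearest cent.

$642,607.68

Ordinary annuity of 8 payments, first payment at period 10.
Periodic rate r = 0.029 per year.
The ordinary-annuity PV formula values the stream one period before the first payment (period 9); discount that back 9 periods:
PV₀ = 117,905 × [1 − (1+r)^−8] / r × (1+r)^−9 = $642,607.68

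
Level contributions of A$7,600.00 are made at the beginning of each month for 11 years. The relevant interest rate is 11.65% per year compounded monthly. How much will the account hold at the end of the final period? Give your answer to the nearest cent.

This is an annuity due: 132 deposits of A$7,600.00 at the beginning of each month.
Periodic rate r = 0.1165/12 per month; n is counted in months.
FV = PMT × [((1+r)^n − 1)/r] × (1+r) = 7,600 × [(1+r)^132 − 1] / r × (1+r) = A$2,039,193.22

A$2,039,193.22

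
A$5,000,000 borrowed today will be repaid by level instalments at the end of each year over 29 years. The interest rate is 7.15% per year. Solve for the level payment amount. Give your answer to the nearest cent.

Level ordinary annuity; solve PV = PMT × [(1 − (1+r)^−n)/r] for PMT.
Periodic rate r = 0.0715 per year.
With n = 29: PMT = 5,000,000 / ([(1 − (1+r)^−n)/r]) = A$413,278.93

A$413,278.93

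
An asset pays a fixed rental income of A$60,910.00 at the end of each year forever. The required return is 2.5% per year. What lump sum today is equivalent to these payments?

Periodic rate r = 0.025 per year.
Level perpetuity: PV = PMT / r = 60,910 / (0.025) = A$2,436,400.00.

A$2,436,400.00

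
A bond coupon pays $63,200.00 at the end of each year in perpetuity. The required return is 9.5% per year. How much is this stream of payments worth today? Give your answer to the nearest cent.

Periodic rate r = 0.095 per year.
Level perpetuity: PV = PMT / r = 63,200 / (0.095) = $665,263.16.

$665,263.16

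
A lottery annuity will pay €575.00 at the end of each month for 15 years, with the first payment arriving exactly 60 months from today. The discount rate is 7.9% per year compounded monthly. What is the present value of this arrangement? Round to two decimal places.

Ordinary annuity of 180 payments, first payment at period 60.
Periodic rate r = 0.079/12 per month; n is counted in months.
The ordinary-annuity PV formula values the stream one period before the first payment (period 59); discount that back 59 periods:
PV₀ = 575 × [1 − (1+r)^−180] / r × (1+r)^−59 = €41,101.82

€41,101.82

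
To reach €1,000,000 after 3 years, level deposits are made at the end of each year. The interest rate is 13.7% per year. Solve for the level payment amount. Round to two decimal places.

€291,564.83

Level ordinary annuity; solve FV = PMT × [((1+r)^n − 1)/r] for PMT.
Periodic rate r = 0.137 per year.
With n = 3: PMT = 1,000,000 / ([((1+r)^n − 1)/r]) = €291,564.83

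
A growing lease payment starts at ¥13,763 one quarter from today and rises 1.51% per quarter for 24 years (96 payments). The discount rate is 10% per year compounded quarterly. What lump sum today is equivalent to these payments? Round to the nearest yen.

Periodic rate r = 0.1/4 per quarter; n is counted in quarters.
Growing ordinary annuity: PV = PMT₁ × [1 − ((1+g)/(1+r))^n] / (r − g) = 13,763 × [1 − ((1+0.0151)/(1+r))^96] / (r − 0.0151) = ¥842,639.

¥842,639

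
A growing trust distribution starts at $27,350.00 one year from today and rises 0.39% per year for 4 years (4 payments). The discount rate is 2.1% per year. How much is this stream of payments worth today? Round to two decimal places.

$104,487.92

Periodic rate r = 0.021 per year.
Growing ordinary annuity: PV = PMT₁ × [1 − ((1+g)/(1+r))^n] / (r − g) = 27,350 × [1 − ((1+0.0039)/(1+r))^4] / (r − 0.0039) = $104,487.92.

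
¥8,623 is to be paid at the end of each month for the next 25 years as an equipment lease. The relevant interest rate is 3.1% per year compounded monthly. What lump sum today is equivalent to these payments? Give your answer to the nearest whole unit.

¥1,798,598

This is an ordinary annuity: 300 payments of ¥8,623 at the end of each month.
Periodic rate r = 0.031/12 per month; n is counted in months.
PV = PMT × [(1 − (1+r)^−n)/r] = 8,623 × [1 − (1+r)^−300] / r = ¥1,798,598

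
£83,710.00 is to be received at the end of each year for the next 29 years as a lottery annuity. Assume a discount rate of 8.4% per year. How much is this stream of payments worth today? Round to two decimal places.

This is an ordinary annuity: 29 payments of £83,710.00 at the end of each year.
Periodic rate r = 0.084 per year.
PV = PMT × [(1 − (1+r)^−n)/r] = 83,710 × [1 − (1+r)^−29] / r = £900,464.11

£900,464.11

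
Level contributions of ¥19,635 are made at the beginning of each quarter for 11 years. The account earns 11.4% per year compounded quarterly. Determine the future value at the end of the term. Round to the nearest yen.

¥1,731,359

This is an annuity due: 44 deposits of ¥19,635 at the beginning of each quarter.
Periodic rate r = 0.114/4 per quarter; n is counted in quarters.
FV = PMT × [((1+r)^n − 1)/r] × (1+r) = 19,635 × [(1+r)^44 − 1] / r × (1+r) = ¥1,731,359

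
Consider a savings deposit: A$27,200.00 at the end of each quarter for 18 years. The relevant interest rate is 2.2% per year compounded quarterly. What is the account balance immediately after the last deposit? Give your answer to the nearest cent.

A$2,394,875.87

This is an ordinary annuity: 72 deposits of A$27,200.00 at the end of each quarter.
Periodic rate r = 0.022/4 per quarter; n is counted in quarters.
FV = PMT × [((1+r)^n − 1)/r] = 27,200 × [(1+r)^72 − 1] / r = A$2,394,875.87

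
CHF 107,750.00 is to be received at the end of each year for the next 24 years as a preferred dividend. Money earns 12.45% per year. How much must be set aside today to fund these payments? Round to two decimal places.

CHF 813,674.83

This is an ordinary annuity: 24 payments of CHF 107,750.00 at the end of each year.
Periodic rate r = 0.1245 per year.
PV = PMT × [(1 − (1+r)^−n)/r] = 107,750 × [1 − (1+r)^−24] / r = CHF 813,674.83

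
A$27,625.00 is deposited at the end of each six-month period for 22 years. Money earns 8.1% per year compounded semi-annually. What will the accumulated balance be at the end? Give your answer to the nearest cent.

A$3,230,803.35

This is an ordinary annuity: 44 deposits of A$27,625.00 at the end of each six-month period.
Periodic rate r = 0.081/2 per half-year; n is counted in half-years.
FV = PMT × [((1+r)^n − 1)/r] = 27,625 × [(1+r)^44 − 1] / r = A$3,230,803.35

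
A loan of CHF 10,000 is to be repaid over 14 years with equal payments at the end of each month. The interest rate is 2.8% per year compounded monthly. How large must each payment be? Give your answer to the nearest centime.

CHF 72.02

Level ordinary annuity; solve PV = PMT × [(1 − (1+r)^−n)/r] for PMT.
Periodic rate r = 0.028/12 per month; n is counted in months.
With n = 168: PMT = 10,000 / ([(1 − (1+r)^−n)/r]) = CHF 72.02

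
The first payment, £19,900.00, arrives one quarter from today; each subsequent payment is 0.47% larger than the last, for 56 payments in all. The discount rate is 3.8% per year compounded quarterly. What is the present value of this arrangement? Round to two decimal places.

Periodic rate r = 0.038/4 per quarter; n is counted in quarters.
Growing ordinary annuity: PV = PMT₁ × [1 − ((1+g)/(1+r))^n] / (r − g) = 19,900 × [1 − ((1+0.0047)/(1+r))^56] / (r − 0.0047) = £971,180.34.

£971,180.34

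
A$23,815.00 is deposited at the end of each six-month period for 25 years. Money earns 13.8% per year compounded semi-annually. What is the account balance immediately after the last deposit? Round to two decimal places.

A$9,357,424.42

This is an ordinary annuity: 50 deposits of A$23,815.00 at the end of each six-month period.
Periodic rate r = 0.138/2 per half-year; n is counted in half-years.
FV = PMT × [((1+r)^n − 1)/r] = 23,815 × [(1+r)^50 − 1] / r = A$9,357,424.42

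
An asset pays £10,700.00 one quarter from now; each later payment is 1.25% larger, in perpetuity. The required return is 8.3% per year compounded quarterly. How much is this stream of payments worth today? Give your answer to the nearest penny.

£1,296,969.70

Periodic rate r = 0.083/4 per quarter.
Growing perpetuity (Gordon): PV = PMT₁ / (r − g) = 10,700 / (r − 0.0125) = £1,296,969.70.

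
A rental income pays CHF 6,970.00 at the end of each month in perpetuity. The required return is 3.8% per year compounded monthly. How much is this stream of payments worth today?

CHF 2,201,052.63

Periodic rate r = 0.038/12 per month.
Level perpetuity: PV = PMT / r = 6,970 / (0.038/12) = CHF 2,201,052.63.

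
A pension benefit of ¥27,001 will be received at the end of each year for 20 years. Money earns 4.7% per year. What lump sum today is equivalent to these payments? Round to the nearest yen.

This is an ordinary annuity: 20 payments of ¥27,001 at the end of each year.
Periodic rate r = 0.047 per year.
PV = PMT × [(1 − (1+r)^−n)/r] = 27,001 × [1 − (1+r)^−20] / r = ¥345,219

¥345,219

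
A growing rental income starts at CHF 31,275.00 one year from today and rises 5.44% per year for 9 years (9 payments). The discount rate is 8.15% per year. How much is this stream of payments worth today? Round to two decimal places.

Periodic rate r = 0.0815 per year.
Growing ordinary annuity: PV = PMT₁ × [1 − ((1+g)/(1+r))^n] / (r − g) = 31,275 × [1 − ((1+0.0544)/(1+r))^9] / (r − 0.0544) = CHF 235,646.32.

CHF 235,646.32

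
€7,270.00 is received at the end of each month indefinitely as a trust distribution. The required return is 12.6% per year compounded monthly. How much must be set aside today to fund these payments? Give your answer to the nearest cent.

€692,380.95

Periodic rate r = 0.126/12 per month.
Level perpetuity: PV = PMT / r = 7,270 / (0.126/12) = €692,380.95.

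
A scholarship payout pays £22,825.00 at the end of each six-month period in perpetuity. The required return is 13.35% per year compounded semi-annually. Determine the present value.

Periodic rate r = 0.1335/2 per half-year.
Level perpetuity: PV = PMT / r = 22,825 / (0.1335/2) = £341,947.57.

£341,947.57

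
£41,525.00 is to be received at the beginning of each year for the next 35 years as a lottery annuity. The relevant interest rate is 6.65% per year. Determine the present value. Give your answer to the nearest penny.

This is an annuity due: 35 payments of £41,525.00 at the beginning of each year.
Periodic rate r = 0.0665 per year.
PV = PMT × [(1 − (1+r)^−n)/r] × (1+r) = 41,525 × [1 − (1+r)^−35] / r × (1+r) = £596,006.09

£596,006.09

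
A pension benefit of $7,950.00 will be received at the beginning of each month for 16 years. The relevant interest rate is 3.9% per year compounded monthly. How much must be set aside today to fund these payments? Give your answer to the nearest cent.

This is an annuity due: 192 payments of $7,950.00 at the beginning of each month.
Periodic rate r = 0.039/12 per month; n is counted in months.
PV = PMT × [(1 − (1+r)^−n)/r] × (1+r) = 7,950 × [1 − (1+r)^−192] / r × (1+r) = $1,137,871.37

$1,137,871.37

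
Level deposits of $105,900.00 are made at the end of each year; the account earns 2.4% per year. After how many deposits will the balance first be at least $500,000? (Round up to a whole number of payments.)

5 payments

Periodic rate r = 0.024 per year.
Ordinary annuity FV: 500,000 = 105,900 × [((1+r)^n − 1)/r].
(1+r)^n = 1 + 500,000 × r / 105,900, so n = ln(1 + 500,000·r/105,900) / ln(1+r) = 4.53.
Round up to a whole number of payments: n = 5.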